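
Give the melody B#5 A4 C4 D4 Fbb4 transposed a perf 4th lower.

B#5 to F##5
A4 to E4
C4 to G3
D4 to A3
Fbb4 to Cbb4

F##5 E4 G3 A3 Cbb4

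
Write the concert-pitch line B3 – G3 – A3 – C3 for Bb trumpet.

The Bb trumpet sounds a major second below written, so the written part must be a major second above concert — transpose each note up.
B3 → C#4
G3 → A3
A3 → B3
C3 → D3

C#4 A3 B3 D3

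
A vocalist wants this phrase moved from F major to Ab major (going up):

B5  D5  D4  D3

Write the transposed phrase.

F major to Ab major up is a minor third, so every note moves up by that interval.
B5 gives D6
D5 gives F5
D4 gives F4
D3 gives F3

D6 F5 F4 F3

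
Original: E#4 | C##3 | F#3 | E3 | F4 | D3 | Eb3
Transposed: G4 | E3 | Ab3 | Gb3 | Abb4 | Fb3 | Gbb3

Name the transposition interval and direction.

Take the first pair: E#4 → G4. E to G spans 3 letter names, so the interval is some kind of third.
E#4 to G4 is 2 semitones, which makes it a diminished third; the second version is higher, so the direction is up.
Checking another pair — Eb3 → Gbb3 — gives the same interval.

up a diminished third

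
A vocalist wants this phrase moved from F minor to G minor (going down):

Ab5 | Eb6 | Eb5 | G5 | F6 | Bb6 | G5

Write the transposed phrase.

F minor to G minor down is a minor seventh, so every note moves down by that interval.
Ab5 → Bb4
Eb6 → F5
Eb5 → F4
G5 → A4
F6 → G5
Bb6 → C6
G5 → A4

Bb4 F5 F4 A4 G5 C6 A4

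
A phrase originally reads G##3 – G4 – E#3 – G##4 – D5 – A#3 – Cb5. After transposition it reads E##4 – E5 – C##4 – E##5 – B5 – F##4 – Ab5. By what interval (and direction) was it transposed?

up a major sixth

Take the first pair: G##3 → E##4. G to E spans 6 letter names, so the interval is some kind of sixth.
G##3 to E##4 is 9 semitones, which makes it a major sixth; the second version is higher, so the direction is up.
Checking another pair — Cb5 → Ab5 — gives the same interval.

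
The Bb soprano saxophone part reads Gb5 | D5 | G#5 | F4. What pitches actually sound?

The Bb soprano saxophone sounds a major second below written, so transpose each written note down a major second.
Gb5 gives Fb5
D5 gives C5
G#5 gives F#5
F4 gives Eb4

Fb5 C5 F#5 Eb4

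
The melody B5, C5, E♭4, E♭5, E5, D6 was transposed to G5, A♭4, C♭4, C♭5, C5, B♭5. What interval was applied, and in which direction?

Take the first pair: B5 → G5. B to G spans 3 letter names, so the interval is some kind of third.
G5 to B5 is 4 semitones, which makes it a major third; the second version is lower, so the direction is down.
Checking another pair — D6 → Bb5 — gives the same interval.

down a major third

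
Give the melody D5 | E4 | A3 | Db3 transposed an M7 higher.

D5 gives C#6
E4 gives D#5
A3 gives G#4
Db3 gives C4

C#6 D#5 G#4 C4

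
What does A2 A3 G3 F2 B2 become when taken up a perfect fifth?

E3 E4 D4 C3 F#3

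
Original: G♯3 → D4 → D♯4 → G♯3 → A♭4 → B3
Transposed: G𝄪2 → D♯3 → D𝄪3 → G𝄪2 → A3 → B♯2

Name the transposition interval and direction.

Take the first pair: G#3 → G##2. G to G spans 8 letter names, so the interval is some kind of octave.
G##2 to G#3 is 11 semitones, which makes it a diminished octave; the second version is lower, so the direction is down.
Checking another pair — B3 → B#2 — gives the same interval.

down a diminished octave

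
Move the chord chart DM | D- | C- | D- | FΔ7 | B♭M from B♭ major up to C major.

EM E- D- E- GΔ7 CM

B♭ major up to C major is a major second; each chord root moves by that interval while the quality stays the same.
DM: root D up a major second → E, giving EM.
D-: root D up a major second → E, giving E-.
C-: root C up a major second → D, giving D-.
D-: root D up a major second → E, giving E-.
FΔ7: root F up a major second → G, giving GΔ7.
B♭M: root B♭ up a major second → C, giving CM.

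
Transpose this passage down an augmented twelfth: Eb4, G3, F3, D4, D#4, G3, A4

Abb2 Cb2 Bbb1 Gb2 G2 Cb2 Db3

Eb4 down an augmented twelfth is Abb2.
An augmented twelfth down from G3 gives Cb2.
An augmented twelfth down from F3 gives Bbb1.
D4 down an augmented twelfth is Gb2.
D#4: a twelfth down reaches G, and 20 semitones makes it G2.
G3 down an augmented twelfth is Cb2.
A4 down an augmented twelfth is Db3.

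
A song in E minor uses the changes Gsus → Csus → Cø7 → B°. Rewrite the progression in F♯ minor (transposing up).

E minor up to F♯ minor is a major second; each chord root moves by that interval while the quality stays the same.
Gsus: root G up a major second → A, giving Asus.
Csus: root C up a major second → D, giving Dsus.
Cø7: root C up a major second → D, giving Dø7.
B°: root B up a major second → C#, giving C#°.

Asus Dsus Dø7 C#°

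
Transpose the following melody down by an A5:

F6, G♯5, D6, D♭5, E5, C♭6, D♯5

F6 becomes Bbb5
G#5 becomes C5
D6 becomes Gb5
Db5 becomes Gbb4
E5 becomes Ab4
Cb6 becomes Fbb5
D#5 becomes G4

Bbb5 C5 Gb5 Gbb4 Ab4 Fbb5 G4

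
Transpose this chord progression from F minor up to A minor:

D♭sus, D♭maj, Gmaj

F minor up to A minor is a major third; each chord root moves by that interval while the quality stays the same.
D♭sus: root D♭ up a major third → F, giving Fsus.
D♭maj: root D♭ up a major third → F, giving Fmaj.
Gmaj: root G up a major third → B, giving Bmaj.

Fsus Fmaj Bmaj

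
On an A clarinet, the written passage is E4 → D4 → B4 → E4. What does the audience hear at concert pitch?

C#4 B3 G#4 C#4

The A clarinet sounds a minor third below written, so transpose each written note down a minor third.
E4 to C#4
D4 to B3
B4 to G#4
E4 to C#4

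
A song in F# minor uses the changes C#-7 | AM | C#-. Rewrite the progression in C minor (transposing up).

G-7 EbM G-

F# minor up to C minor is a diminished fifth; each chord root moves by that interval while the quality stays the same.
C#-7: root C# up a diminished fifth → G, giving G-7.
AM: root A up a diminished fifth → Eb, giving EbM.
C#-: root C# up a diminished fifth → G, giving G-.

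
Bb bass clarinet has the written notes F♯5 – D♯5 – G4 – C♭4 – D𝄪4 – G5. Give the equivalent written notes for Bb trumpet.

F#4 D#4 G3 Cb3 D##3 G4

First find concert pitch: the Bb bass clarinet sounds a major ninth below written, so F♯5 D♯5 G4 C♭4 D𝄪4 G5 sounds E4 C#4 F3 Bbb2 C##3 F4.
Then write for Bb trumpet: it sounds a major second below written, so the part must be a major second above concert.
E4 → F#4
C#4 → D#4
F3 → G3
Bbb2 → Cb3
C##3 → D##3
F4 → G4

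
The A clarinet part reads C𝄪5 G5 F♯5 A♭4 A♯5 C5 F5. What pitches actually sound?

A##4 E5 D#5 F4 F##5 A4 D5

Written C4 on the A clarinet sounds as A3, a minor third lower; apply that shift to every note.
C##5 gives A##4
G5 gives E5
F#5 gives D#5
Ab4 gives F4
A#5 gives F##5
C5 gives A4
F5 gives D5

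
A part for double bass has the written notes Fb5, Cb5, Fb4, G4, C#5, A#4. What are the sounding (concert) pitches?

Written C4 on the double bass sounds as C3, a perfect octave lower; apply that shift to every note.
Fb5 to Fb4
Cb5 to Cb4
Fb4 to Fb3
G4 to G3
C#5 to C#4
A#4 to A#3

Fb4 Cb4 Fb3 G3 C#4 A#3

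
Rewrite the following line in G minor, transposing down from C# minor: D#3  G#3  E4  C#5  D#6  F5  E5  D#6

From C# down to G is an augmented fourth; apply that to each pitch.
D#3 gives A2
G#3 gives D3
E4 gives Bb3
C#5 gives G4
D#6 gives A5
F5 gives Cb5
E5 gives Bb4
D#6 gives A5

A2 D3 Bb3 G4 A5 Cb5 Bb4 A5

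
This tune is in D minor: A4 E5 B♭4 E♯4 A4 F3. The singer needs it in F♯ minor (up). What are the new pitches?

D minor to F♯ minor up is a major third, so every note moves up by that interval.
A4 -> C#5
E5 -> G#5
Bb4 -> D5
E#4 -> G##4
A4 -> C#5
F3 -> A3

C#5 G#5 D5 G##4 C#5 A3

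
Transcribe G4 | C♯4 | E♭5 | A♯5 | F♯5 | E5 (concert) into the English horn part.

D5 G#4 Bb5 E#6 C#6 B5

Written C4 sounds as F3 on the English horn, so concert pitches are written a perfect fifth up.
G4 gives D5
C#4 gives G#4
Eb5 gives Bb5
A#5 gives E#6
F#5 gives C#6
E5 gives B5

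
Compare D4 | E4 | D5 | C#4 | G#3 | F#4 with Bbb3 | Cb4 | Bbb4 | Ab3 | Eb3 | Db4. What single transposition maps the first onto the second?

From D4 to Bbb3 is 3 letter names — a third of some quality.
Bbb3 to D4 is 5 semitones, which makes it an augmented third; the second version is lower, so the direction is down.
Checking another pair — F#4 → Db4 — gives the same interval.

down an augmented third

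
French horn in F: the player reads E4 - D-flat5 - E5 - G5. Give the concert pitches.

A3 Gb4 A4 C5

Written C4 on the French horn in F sounds as F3, a perfect fifth lower; apply that shift to every note.
E4 becomes A3
Db5 becomes Gb4
E5 becomes A4
G5 becomes C5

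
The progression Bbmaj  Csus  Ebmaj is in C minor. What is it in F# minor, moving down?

Emaj F#sus Amaj

C minor down to F# minor is a diminished fifth; each chord root moves by that interval while the quality stays the same.
Bbmaj: root Bb down a diminished fifth → E, giving Emaj.
Csus: root C down a diminished fifth → F#, giving F#sus.
Ebmaj: root Eb down a diminished fifth → A, giving Amaj.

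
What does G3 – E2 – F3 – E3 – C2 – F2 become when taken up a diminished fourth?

G3: a fourth up reaches C, and 4 semitones makes it Cb4.
A diminished fourth up from E2 gives Ab2.
A diminished fourth up from F3 gives Bbb3.
A diminished fourth up from E3 gives Ab3.
A diminished fourth up from C2 gives Fb2.
F2: a fourth up reaches B, and 4 semitones makes it Bbb2.

Cb4 Ab2 Bbb3 Ab3 Fb2 Bbb2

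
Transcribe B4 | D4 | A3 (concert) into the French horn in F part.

F#5 A4 E4

The French horn in F sounds a perfect fifth below written, so the written part must be a perfect fifth above concert — transpose each note up.
B4 gives F#5
D4 gives A4
A3 gives E4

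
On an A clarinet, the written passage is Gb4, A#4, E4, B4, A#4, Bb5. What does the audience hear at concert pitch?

Eb4 F##4 C#4 G#4 F##4 G5

Written C4 on the A clarinet sounds as A3, a minor third lower; apply that shift to every note.
Gb4 gives Eb4
A#4 gives F##4
E4 gives C#4
B4 gives G#4
A#4 gives F##4
Bb5 gives G5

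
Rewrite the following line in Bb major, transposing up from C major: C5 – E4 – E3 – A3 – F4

From C up to Bb is a minor seventh; apply that to each pitch.
C5 to Bb5
E4 to D5
E3 to D4
A3 to G4
F4 to Eb5

Bb5 D5 D4 G4 Eb5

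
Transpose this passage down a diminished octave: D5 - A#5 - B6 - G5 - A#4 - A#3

D#4 A##4 B#5 G#4 A##3 A##2

D5 down a diminished octave is D#4.
A#5 down a diminished octave is A##4.
A diminished octave down from B6 gives B#5.
G5 down a diminished octave is G#4.
A#4 down a diminished octave is A##3.
A diminished octave down from A#3 gives A##2.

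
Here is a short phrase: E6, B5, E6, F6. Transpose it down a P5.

E6 gives A5
B5 gives E5
E6 gives A5
F6 gives Bb5

A5 E5 A5 Bb5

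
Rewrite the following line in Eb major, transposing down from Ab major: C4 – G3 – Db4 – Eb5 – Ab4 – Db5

Ab major to Eb major down is a perfect fourth, so every note moves down by that interval.
C4 to G3
G3 to D3
Db4 to Ab3
Eb5 to Bb4
Ab4 to Eb4
Db5 to Ab4

G3 D3 Ab3 Bb4 Eb4 Ab4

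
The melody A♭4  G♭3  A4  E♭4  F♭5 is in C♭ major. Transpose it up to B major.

G#5 F#4 G##5 D#5 E6

C♭ major to B major up is an augmented seventh, so every note moves up by that interval.
Ab4 gives G#5
Gb3 gives F#4
A4 gives G##5
Eb4 gives D#5
Fb5 gives E6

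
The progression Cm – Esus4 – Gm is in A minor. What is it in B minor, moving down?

Dm F#sus4 Am

A minor down to B minor is a minor seventh; each chord root moves by that interval while the quality stays the same.
Cm: root C down a minor seventh → D, giving Dm.
Esus4: root E down a minor seventh → F#, giving F#sus4.
Gm: root G down a minor seventh → A, giving Am.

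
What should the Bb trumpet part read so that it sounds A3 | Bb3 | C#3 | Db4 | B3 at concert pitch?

The Bb trumpet sounds a major second below written, so the written part must be a major second above concert — transpose each note up.
A3 → B3
Bb3 → C4
C#3 → D#3
Db4 → Eb4
B3 → C#4

B3 C4 D#3 Eb4 C#4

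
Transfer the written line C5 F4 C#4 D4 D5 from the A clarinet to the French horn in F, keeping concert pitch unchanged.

E5 A4 E#4 F#4 F#5

First find concert pitch: the A clarinet sounds a minor third below written, so C5 F4 C#4 D4 D5 sounds A4 D4 A#3 B3 B4.
Then write for French horn in F: it sounds a perfect fifth below written, so the part must be a perfect fifth above concert.
A4 → E5
D4 → A4
A#3 → E#4
B3 → F#4
B4 → F#5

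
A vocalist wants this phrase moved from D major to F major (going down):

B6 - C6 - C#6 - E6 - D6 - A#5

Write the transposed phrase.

D6 Eb5 E5 G5 F5 C#5

From D down to F is a major sixth; apply that to each pitch.
B6 becomes D6
C6 becomes Eb5
C#6 becomes E5
E6 becomes G5
D6 becomes F5
A#5 becomes C#5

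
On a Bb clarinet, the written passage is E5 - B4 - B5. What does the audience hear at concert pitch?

The Bb clarinet sounds a major second below written, so transpose each written note down a major second.
E5 gives D5
B4 gives A4
B5 gives A5

D5 A4 A5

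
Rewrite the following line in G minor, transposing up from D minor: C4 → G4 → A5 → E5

F4 C5 D6 A5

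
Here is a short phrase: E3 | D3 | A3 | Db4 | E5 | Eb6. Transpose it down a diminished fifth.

A#2 G#2 D#3 G3 A#4 A5

E3 becomes A#2
D3 becomes G#2
A3 becomes D#3
Db4 becomes G3
E5 becomes A#4
Eb6 becomes A5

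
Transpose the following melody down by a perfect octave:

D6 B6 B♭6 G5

A perfect octave down from D6 gives D5.
B6: an octave down reaches B, and 12 semitones makes it B5.
Bb6 down a perfect octave is Bb5.
G5: an octave down reaches G, and 12 semitones makes it G4.

D5 B5 Bb5 G4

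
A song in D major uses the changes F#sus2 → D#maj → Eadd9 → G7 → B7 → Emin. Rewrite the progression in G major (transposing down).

Bsus2 G#maj Aadd9 C7 E7 Amin

D major down to G major is a perfect fifth; each chord root moves by that interval while the quality stays the same.
F#sus2: root F# down a perfect fifth → B, giving Bsus2.
D#maj: root D# down a perfect fifth → G#, giving G#maj.
Eadd9: root E down a perfect fifth → A, giving Aadd9.
G7: root G down a perfect fifth → C, giving C7.
B7: root B down a perfect fifth → E, giving E7.
Emin: root E down a perfect fifth → A, giving Amin.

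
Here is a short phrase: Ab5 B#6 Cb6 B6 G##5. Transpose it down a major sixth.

Ab5: a sixth down reaches C, and 9 semitones makes it Cb5.
B#6: a sixth down reaches D, and 9 semitones makes it D#6.
Cb6: a sixth down reaches E, and 9 semitones makes it Ebb5.
B6: a sixth down reaches D, and 9 semitones makes it D6.
G##5 down a major sixth is B#4.

Cb5 D#6 Ebb5 D6 B#4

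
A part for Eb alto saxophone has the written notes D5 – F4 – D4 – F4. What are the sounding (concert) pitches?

Written C4 on the Eb alto saxophone sounds as Eb3, a major sixth lower; apply that shift to every note.
D5 → F4
F4 → Ab3
D4 → F3
F4 → Ab3

F4 Ab3 F3 Ab3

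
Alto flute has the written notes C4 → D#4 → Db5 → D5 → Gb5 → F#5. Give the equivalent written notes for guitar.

First find concert pitch: the alto flute sounds a perfect fourth below written, so C4 D#4 Db5 D5 Gb5 F#5 sounds G3 A#3 Ab4 A4 Db5 C#5.
Then write for guitar: it sounds a perfect octave below written, so the part must be a perfect octave above concert.
G3 → G4
A#3 → A#4
Ab4 → Ab5
A4 → A5
Db5 → Db6
C#5 → C#6

G4 A#4 Ab5 A5 Db6 C#6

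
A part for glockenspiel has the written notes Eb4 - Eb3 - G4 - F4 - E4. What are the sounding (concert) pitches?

Eb6 Eb5 G6 F6 E6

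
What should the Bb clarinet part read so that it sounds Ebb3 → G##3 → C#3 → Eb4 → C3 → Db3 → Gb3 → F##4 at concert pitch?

Written C4 sounds as Bb3 on the Bb clarinet, so concert pitches are written a major second up.
Ebb3 to Fb3
G##3 to A##3
C#3 to D#3
Eb4 to F4
C3 to D3
Db3 to Eb3
Gb3 to Ab3
F##4 to G##4

Fb3 A##3 D#3 F4 D3 Eb3 Ab3 G##4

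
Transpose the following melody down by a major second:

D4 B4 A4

A major second down from D4 gives C4.
B4 down a major second is A4.
A4: a second down reaches G, and 2 semitones makes it G4.

C4 A4 G4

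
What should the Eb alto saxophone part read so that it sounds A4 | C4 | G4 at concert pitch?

F#5 A4 E5

The Eb alto saxophone sounds a major sixth below written, so the written part must be a major sixth above concert — transpose each note up.
A4 -> F#5
C4 -> A4
G4 -> E5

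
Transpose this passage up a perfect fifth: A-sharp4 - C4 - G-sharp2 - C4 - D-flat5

E#5 G4 D#3 G4 Ab5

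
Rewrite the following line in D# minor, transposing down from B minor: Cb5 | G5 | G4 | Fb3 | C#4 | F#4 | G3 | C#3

B minor to D# minor down is a minor sixth, so every note moves down by that interval.
Cb5 -> Eb4
G5 -> B4
G4 -> B3
Fb3 -> Ab2
C#4 -> E#3
F#4 -> A#3
G3 -> B2
C#3 -> E#2

Eb4 B4 B3 Ab2 E#3 A#3 B2 E#2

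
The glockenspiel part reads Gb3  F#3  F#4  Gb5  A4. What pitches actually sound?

Gb5 F#5 F#6 Gb7 A6

Written C4 on the glockenspiel sounds as C6, a perfect fifteenth higher; apply that shift to every note.
Gb3 → Gb5
F#3 → F#5
F#4 → F#6
Gb5 → Gb7
A4 → A6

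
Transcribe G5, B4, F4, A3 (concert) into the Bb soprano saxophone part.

A5 C#5 G4 B3

Written C4 sounds as Bb3 on the Bb soprano saxophone, so concert pitches are written a major second up.
G5 becomes A5
B4 becomes C#5
F4 becomes G4
A3 becomes B3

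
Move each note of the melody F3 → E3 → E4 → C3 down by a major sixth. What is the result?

Ab2 G2 G3 Eb2

F3 becomes Ab2
E3 becomes G2
E4 becomes G3
C3 becomes Eb2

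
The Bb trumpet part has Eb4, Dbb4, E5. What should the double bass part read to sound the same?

First find concert pitch: the Bb trumpet sounds a major second below written, so Eb4 Dbb4 E5 sounds Db4 Cbb4 D5.
Then write for double bass: it sounds a perfect octave below written, so the part must be a perfect octave above concert.
Db4 → Db5
Cbb4 → Cbb5
D5 → D6

Db5 Cbb5 D6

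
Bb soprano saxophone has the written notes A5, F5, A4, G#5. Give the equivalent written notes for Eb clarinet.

First find concert pitch: the Bb soprano saxophone sounds a major second below written, so A5 F5 A4 G#5 sounds G5 Eb5 G4 F#5.
Then write for Eb clarinet: it sounds a minor third above written, so the part must be a minor third below concert.
G5 → E5
Eb5 → C5
G4 → E4
F#5 → D#5

E5 C5 E4 D#5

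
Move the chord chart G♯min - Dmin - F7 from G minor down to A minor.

G minor down to A minor is a minor seventh; each chord root moves by that interval while the quality stays the same.
G♯min: root G♯ down a minor seventh → A#, giving A#min.
Dmin: root D down a minor seventh → E, giving Emin.
F7: root F down a minor seventh → G, giving G7.

A#min Emin G7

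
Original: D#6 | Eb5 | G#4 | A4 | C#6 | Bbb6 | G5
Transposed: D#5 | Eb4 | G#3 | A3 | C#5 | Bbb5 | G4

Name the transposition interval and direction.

down a perfect octave

Take the first pair: D#6 → D#5. D to D spans 8 letter names, so the interval is some kind of octave.
D#5 to D#6 is 12 semitones, which makes it a perfect octave; the second version is lower, so the direction is down.
Checking another pair — G5 → G4 — gives the same interval.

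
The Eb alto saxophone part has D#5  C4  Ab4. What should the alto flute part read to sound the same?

First find concert pitch: the Eb alto saxophone sounds a major sixth below written, so D#5 C4 Ab4 sounds F#4 Eb3 Cb4.
Then write for alto flute: it sounds a perfect fourth below written, so the part must be a perfect fourth above concert.
F#4 → B4
Eb3 → Ab3
Cb4 → Fb4

B4 Ab3 Fb4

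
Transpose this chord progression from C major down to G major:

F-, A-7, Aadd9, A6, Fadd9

C major down to G major is a perfect fourth; each chord root moves by that interval while the quality stays the same.
F-: root F down a perfect fourth → C, giving C-.
A-7: root A down a perfect fourth → E, giving E-7.
Aadd9: root A down a perfect fourth → E, giving Eadd9.
A6: root A down a perfect fourth → E, giving E6.
Fadd9: root F down a perfect fourth → C, giving Cadd9.

C- E-7 Eadd9 E6 Cadd9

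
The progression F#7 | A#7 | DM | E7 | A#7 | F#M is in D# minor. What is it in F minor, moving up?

D# minor up to F minor is a diminished third; each chord root moves by that interval while the quality stays the same.
F#7: root F# up a diminished third → Ab, giving Ab7.
A#7: root A# up a diminished third → C, giving C7.
DM: root D up a diminished third → Fb, giving FbM.
E7: root E up a diminished third → Gb, giving Gb7.
A#7: root A# up a diminished third → C, giving C7.
F#M: root F# up a diminished third → Ab, giving AbM.

Ab7 C7 FbM Gb7 C7 AbM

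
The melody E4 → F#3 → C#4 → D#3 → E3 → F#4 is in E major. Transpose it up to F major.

E major to F major up is a minor second, so every note moves up by that interval.
E4 gives F4
F#3 gives G3
C#4 gives D4
D#3 gives E3
E3 gives F3
F#4 gives G4

F4 G3 D4 E3 F3 G4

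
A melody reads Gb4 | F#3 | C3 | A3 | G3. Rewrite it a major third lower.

Ebb4 D3 Ab2 F3 Eb3

Gb4 down a major third is Ebb4.
F#3 down a major third is D3.
C3 down a major third is Ab2.
A3 down a major third is F3.
G3 down a major third is Eb3.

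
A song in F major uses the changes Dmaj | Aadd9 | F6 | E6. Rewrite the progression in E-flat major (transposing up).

Cmaj Gadd9 Eb6 D6

F major up to E-flat major is a minor seventh; each chord root moves by that interval while the quality stays the same.
Dmaj: root D up a minor seventh → C, giving Cmaj.
Aadd9: root A up a minor seventh → G, giving Gadd9.
F6: root F up a minor seventh → Eb, giving Eb6.
E6: root E up a minor seventh → D, giving D6.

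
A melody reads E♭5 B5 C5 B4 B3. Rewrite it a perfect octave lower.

Eb4 B4 C4 B3 B2

Eb5 → Eb4
B5 → B4
C5 → C4
B4 → B3
B3 → B2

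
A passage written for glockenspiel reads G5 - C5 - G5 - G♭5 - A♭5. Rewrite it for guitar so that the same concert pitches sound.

G8 C8 G8 Gb8 Ab8

First find concert pitch: the glockenspiel sounds a perfect fifteenth above written, so G5 C5 G5 G♭5 A♭5 sounds G7 C7 G7 Gb7 Ab7.
Then write for guitar: it sounds a perfect octave below written, so the part must be a perfect octave above concert.
G7 → G8
C7 → C8
G7 → G8
Gb7 → Gb8
Ab7 → Ab8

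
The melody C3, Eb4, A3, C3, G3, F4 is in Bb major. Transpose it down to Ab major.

From Bb down to Ab is a major second; apply that to each pitch.
C3 gives Bb2
Eb4 gives Db4
A3 gives G3
C3 gives Bb2
G3 gives F3
F4 gives Eb4

Bb2 Db4 G3 Bb2 F3 Eb4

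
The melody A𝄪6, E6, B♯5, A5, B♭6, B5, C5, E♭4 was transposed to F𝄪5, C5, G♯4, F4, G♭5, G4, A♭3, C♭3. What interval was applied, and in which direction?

Take the first pair: A##6 → F##5. A to F spans 10 letter names, so the interval is some kind of tenth.
F##5 to A##6 is 16 semitones, which makes it a major tenth; the second version is lower, so the direction is down.
Checking another pair — Eb4 → Cb3 — gives the same interval.

down a major tenth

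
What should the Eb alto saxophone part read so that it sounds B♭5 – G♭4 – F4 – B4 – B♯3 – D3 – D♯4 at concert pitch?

G6 Eb5 D5 G#5 G##4 B3 B#4

The Eb alto saxophone sounds a major sixth below written, so the written part must be a major sixth above concert — transpose each note up.
Bb5 to G6
Gb4 to Eb5
F4 to D5
B4 to G#5
B#3 to G##4
D3 to B3
D#4 to B#4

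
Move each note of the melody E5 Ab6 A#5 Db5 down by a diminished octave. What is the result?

E#4 A5 A##4 D4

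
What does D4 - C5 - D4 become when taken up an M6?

D4 to B4
C5 to A5
D4 to B4

B4 A5 B4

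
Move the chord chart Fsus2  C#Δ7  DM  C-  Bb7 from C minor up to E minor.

C minor up to E minor is a major third; each chord root moves by that interval while the quality stays the same.
Fsus2: root F up a major third → A, giving Asus2.
C#Δ7: root C# up a major third → E#, giving E#Δ7.
DM: root D up a major third → F#, giving F#M.
C-: root C up a major third → E, giving E-.
Bb7: root Bb up a major third → D, giving D7.

Asus2 E#Δ7 F#M E- D7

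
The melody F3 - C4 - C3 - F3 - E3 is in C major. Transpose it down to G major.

C3 G3 G2 C3 B2

C major to G major down is a perfect fourth, so every note moves down by that interval.
F3 → C3
C4 → G3
C3 → G2
F3 → C3
E3 → B2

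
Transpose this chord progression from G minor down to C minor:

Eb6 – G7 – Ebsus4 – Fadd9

Ab6 C7 Absus4 Bbadd9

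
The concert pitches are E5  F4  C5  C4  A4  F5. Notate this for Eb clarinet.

The Eb clarinet sounds a minor third above written, so the written part must be a minor third below concert — transpose each note down.
E5 → C#5
F4 → D4
C5 → A4
C4 → A3
A4 → F#4
F5 → D5

C#5 D4 A4 A3 F#4 D5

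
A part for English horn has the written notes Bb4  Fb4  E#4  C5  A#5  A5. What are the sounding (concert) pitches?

Eb4 Bbb3 A#3 F4 D#5 D5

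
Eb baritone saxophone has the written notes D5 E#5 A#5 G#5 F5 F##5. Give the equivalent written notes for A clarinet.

Ab3 B3 E4 D4 Cb4 C#4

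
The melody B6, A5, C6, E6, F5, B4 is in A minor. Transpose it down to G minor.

A6 G5 Bb5 D6 Eb5 A4

From A down to G is a major second; apply that to each pitch.
B6 becomes A6
A5 becomes G5
C6 becomes Bb5
E6 becomes D6
F5 becomes Eb5
B4 becomes A4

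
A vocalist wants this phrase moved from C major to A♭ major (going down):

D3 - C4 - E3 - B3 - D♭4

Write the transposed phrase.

Bb2 Ab3 C3 G3 Bbb3

C major to A♭ major down is a major third, so every note moves down by that interval.
D3 → Bb2
C4 → Ab3
E3 → C3
B3 → G3
Db4 → Bbb3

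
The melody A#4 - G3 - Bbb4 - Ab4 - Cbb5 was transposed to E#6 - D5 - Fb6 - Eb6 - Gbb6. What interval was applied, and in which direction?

From A#4 to E#6 is 12 letter names — a twelfth of some quality.
A#4 to E#6 is 19 semitones, which makes it a perfect twelfth; the second version is higher, so the direction is up.
Checking another pair — Cbb5 → Gbb6 — gives the same interval.

up a perfect twelfth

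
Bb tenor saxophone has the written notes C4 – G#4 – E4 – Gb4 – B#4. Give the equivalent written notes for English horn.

F3 C#4 A3 Cb4 E#4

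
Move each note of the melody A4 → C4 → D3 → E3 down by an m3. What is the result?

A4 becomes F#4
C4 becomes A3
D3 becomes B2
E3 becomes C#3

F#4 A3 B2 C#3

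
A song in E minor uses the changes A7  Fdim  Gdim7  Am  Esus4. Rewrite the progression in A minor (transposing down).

D7 Bbdim Cdim7 Dm Asus4

E minor down to A minor is a perfect fifth; each chord root moves by that interval while the quality stays the same.
A7: root A down a perfect fifth → D, giving D7.
Fdim: root F down a perfect fifth → Bb, giving Bbdim.
Gdim7: root G down a perfect fifth → C, giving Cdim7.
Am: root A down a perfect fifth → D, giving Dm.
Esus4: root E down a perfect fifth → A, giving Asus4.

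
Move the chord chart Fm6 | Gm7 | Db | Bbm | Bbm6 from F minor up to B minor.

F minor up to B minor is an augmented fourth; each chord root moves by that interval while the quality stays the same.
Fm6: root F up an augmented fourth → B, giving Bm6.
Gm7: root G up an augmented fourth → C#, giving C#m7.
Db: root Db up an augmented fourth → G, giving G.
Bbm: root Bb up an augmented fourth → E, giving Em.
Bbm6: root Bb up an augmented fourth → E, giving Em6.

Bm6 C#m7 G Em Em6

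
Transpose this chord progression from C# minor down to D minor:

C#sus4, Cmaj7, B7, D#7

C# minor down to D minor is a major seventh; each chord root moves by that interval while the quality stays the same.
C#sus4: root C# down a major seventh → D, giving Dsus4.
Cmaj7: root C down a major seventh → Db, giving Dbmaj7.
B7: root B down a major seventh → C, giving C7.
D#7: root D# down a major seventh → E, giving E7.

Dsus4 Dbmaj7 C7 E7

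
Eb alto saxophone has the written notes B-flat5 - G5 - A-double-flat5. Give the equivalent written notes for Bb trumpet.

Eb5 C5 Dbb5

First find concert pitch: the Eb alto saxophone sounds a major sixth below written, so B-flat5 G5 A-double-flat5 sounds Db5 Bb4 Cbb5.
Then write for Bb trumpet: it sounds a major second below written, so the part must be a major second above concert.
Db5 → Eb5
Bb4 → C5
Cbb5 → Dbb5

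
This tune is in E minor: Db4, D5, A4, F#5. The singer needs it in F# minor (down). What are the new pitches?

Eb3 E4 B3 G#4

E minor to F# minor down is a minor seventh, so every note moves down by that interval.
Db4 becomes Eb3
D5 becomes E4
A4 becomes B3
F#5 becomes G#4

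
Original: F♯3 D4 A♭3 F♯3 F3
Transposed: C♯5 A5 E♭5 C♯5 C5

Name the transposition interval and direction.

up a perfect twelfth

Take the first pair: F#3 → C#5. F to C spans 12 letter names, so the interval is some kind of twelfth.
F#3 to C#5 is 19 semitones, which makes it a perfect twelfth; the second version is higher, so the direction is up.
Checking another pair — F3 → C5 — gives the same interval.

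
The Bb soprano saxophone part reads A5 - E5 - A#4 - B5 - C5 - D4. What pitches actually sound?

G5 D5 G#4 A5 Bb4 C4

The Bb soprano saxophone sounds a major second below written, so transpose each written note down a major second.
A5 becomes G5
E5 becomes D5
A#4 becomes G#4
B5 becomes A5
C5 becomes Bb4
D4 becomes C4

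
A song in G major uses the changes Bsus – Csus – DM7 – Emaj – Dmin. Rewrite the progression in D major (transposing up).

G major up to D major is a perfect fifth; each chord root moves by that interval while the quality stays the same.
Bsus: root B up a perfect fifth → F#, giving F#sus.
Csus: root C up a perfect fifth → G, giving Gsus.
DM7: root D up a perfect fifth → A, giving AM7.
Emaj: root E up a perfect fifth → B, giving Bmaj.
Dmin: root D up a perfect fifth → A, giving Amin.

F#sus Gsus AM7 Bmaj Amin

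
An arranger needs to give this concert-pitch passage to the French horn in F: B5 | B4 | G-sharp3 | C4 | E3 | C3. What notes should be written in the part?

F#6 F#5 D#4 G4 B3 G3

The French horn in F sounds a perfect fifth below written, so the written part must be a perfect fifth above concert — transpose each note up.
B5 -> F#6
B4 -> F#5
G#3 -> D#4
C4 -> G4
E3 -> B3
C3 -> G3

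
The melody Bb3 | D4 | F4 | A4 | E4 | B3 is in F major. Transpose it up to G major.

From F up to G is a major second; apply that to each pitch.
Bb3 to C4
D4 to E4
F4 to G4
A4 to B4
E4 to F#4
B3 to C#4

C4 E4 G4 B4 F#4 C#4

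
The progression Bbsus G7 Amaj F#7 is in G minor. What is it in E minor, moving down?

Gsus E7 F#maj D#7

G minor down to E minor is a minor third; each chord root moves by that interval while the quality stays the same.
Bbsus: root Bb down a minor third → G, giving Gsus.
G7: root G down a minor third → E, giving E7.
Amaj: root A down a minor third → F#, giving F#maj.
F#7: root F# down a minor third → D#, giving D#7.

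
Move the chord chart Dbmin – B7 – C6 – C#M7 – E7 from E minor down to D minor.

Cbmin A7 Bb6 BM7 D7

E minor down to D minor is a major second; each chord root moves by that interval while the quality stays the same.
Dbmin: root Db down a major second → Cb, giving Cbmin.
B7: root B down a major second → A, giving A7.
C6: root C down a major second → Bb, giving Bb6.
C#M7: root C# down a major second → B, giving BM7.
E7: root E down a major second → D, giving D7.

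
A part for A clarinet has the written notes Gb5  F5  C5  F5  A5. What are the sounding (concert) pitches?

Eb5 D5 A4 D5 F#5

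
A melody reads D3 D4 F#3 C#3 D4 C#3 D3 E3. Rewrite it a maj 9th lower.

C2 C3 E2 B1 C3 B1 C2 D2

D3 -> C2
D4 -> C3
F#3 -> E2
C#3 -> B1
D4 -> C3
C#3 -> B1
D3 -> C2
E3 -> D2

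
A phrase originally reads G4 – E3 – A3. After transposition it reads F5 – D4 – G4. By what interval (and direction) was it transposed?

From G4 to F5 is 7 letter names — a seventh of some quality.
G4 to F5 is 10 semitones, which makes it a minor seventh; the second version is higher, so the direction is up.
Checking another pair — A3 → G4 — gives the same interval.

up a minor seventh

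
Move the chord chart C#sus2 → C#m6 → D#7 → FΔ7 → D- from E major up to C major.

Asus2 Am6 B7 DbΔ7 Bb-

E major up to C major is a minor sixth; each chord root moves by that interval while the quality stays the same.
C#sus2: root C# up a minor sixth → A, giving Asus2.
C#m6: root C# up a minor sixth → A, giving Am6.
D#7: root D# up a minor sixth → B, giving B7.
FΔ7: root F up a minor sixth → Db, giving DbΔ7.
D-: root D up a minor sixth → Bb, giving Bb-.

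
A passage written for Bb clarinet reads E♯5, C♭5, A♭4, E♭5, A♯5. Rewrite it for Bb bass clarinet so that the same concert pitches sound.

First find concert pitch: the Bb clarinet sounds a major second below written, so E♯5 C♭5 A♭4 E♭5 A♯5 sounds D#5 Bbb4 Gb4 Db5 G#5.
Then write for Bb bass clarinet: it sounds a major ninth below written, so the part must be a major ninth above concert.
D#5 → E#6
Bbb4 → Cb6
Gb4 → Ab5
Db5 → Eb6
G#5 → A#6

E#6 Cb6 Ab5 Eb6 A#6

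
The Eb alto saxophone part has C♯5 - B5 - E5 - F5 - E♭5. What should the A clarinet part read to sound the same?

G4 F5 Bb4 Cb5 Bbb4

First find concert pitch: the Eb alto saxophone sounds a major sixth below written, so C♯5 B5 E5 F5 E♭5 sounds E4 D5 G4 Ab4 Gb4.
Then write for A clarinet: it sounds a minor third below written, so the part must be a minor third above concert.
E4 → G4
D5 → F5
G4 → Bb4
Ab4 → Cb5
Gb4 → Bbb4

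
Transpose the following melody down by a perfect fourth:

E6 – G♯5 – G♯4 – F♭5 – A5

B5 D#5 D#4 Cb5 E5

E6 to B5
G#5 to D#5
G#4 to D#4
Fb5 to Cb5
A5 to E5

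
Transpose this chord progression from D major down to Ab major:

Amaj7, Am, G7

Ebmaj7 Ebm Db7

D major down to Ab major is an augmented fourth; each chord root moves by that interval while the quality stays the same.
Amaj7: root A down an augmented fourth → Eb, giving Ebmaj7.
Am: root A down an augmented fourth → Eb, giving Ebm.
G7: root G down an augmented fourth → Db, giving Db7.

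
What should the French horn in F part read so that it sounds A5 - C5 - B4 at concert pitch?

E6 G5 F#5

The French horn in F sounds a perfect fifth below written, so the written part must be a perfect fifth above concert — transpose each note up.
A5 gives E6
C5 gives G5
B4 gives F#5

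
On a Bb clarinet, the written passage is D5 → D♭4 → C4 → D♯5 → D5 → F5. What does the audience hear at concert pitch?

Written C4 on the Bb clarinet sounds as Bb3, a major second lower; apply that shift to every note.
D5 becomes C5
Db4 becomes Cb4
C4 becomes Bb3
D#5 becomes C#5
D5 becomes C5
F5 becomes Eb5

C5 Cb4 Bb3 C#5 C5 Eb5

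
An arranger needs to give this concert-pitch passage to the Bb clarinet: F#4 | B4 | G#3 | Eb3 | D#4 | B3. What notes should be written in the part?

G#4 C#5 A#3 F3 E#4 C#4

Written C4 sounds as Bb3 on the Bb clarinet, so concert pitches are written a major second up.
F#4 gives G#4
B4 gives C#5
G#3 gives A#3
Eb3 gives F3
D#4 gives E#4
B3 gives C#4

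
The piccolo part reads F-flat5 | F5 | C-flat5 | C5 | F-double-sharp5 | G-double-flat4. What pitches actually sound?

Fb6 F6 Cb6 C6 F##6 Gbb5

The piccolo sounds a perfect octave above written, so transpose each written note up a perfect octave.
Fb5 -> Fb6
F5 -> F6
Cb5 -> Cb6
C5 -> C6
F##5 -> F##6
Gbb4 -> Gbb5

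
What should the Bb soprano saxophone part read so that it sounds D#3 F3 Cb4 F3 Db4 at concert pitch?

Written C4 sounds as Bb3 on the Bb soprano saxophone, so concert pitches are written a major second up.
D#3 to E#3
F3 to G3
Cb4 to Db4
F3 to G3
Db4 to Eb4

E#3 G3 Db4 G3 Eb4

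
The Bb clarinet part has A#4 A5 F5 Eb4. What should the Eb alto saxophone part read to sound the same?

First find concert pitch: the Bb clarinet sounds a major second below written, so A#4 A5 F5 Eb4 sounds G#4 G5 Eb5 Db4.
Then write for Eb alto saxophone: it sounds a major sixth below written, so the part must be a major sixth above concert.
G#4 → E#5
G5 → E6
Eb5 → C6
Db4 → Bb4

E#5 E6 C6 Bb4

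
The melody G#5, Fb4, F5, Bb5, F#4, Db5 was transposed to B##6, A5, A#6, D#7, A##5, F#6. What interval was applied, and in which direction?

up an augmented tenth

From G#5 to B##6 is 10 letter names — a tenth of some quality.
G#5 to B##6 is 17 semitones, which makes it an augmented tenth; the second version is higher, so the direction is up.
Checking another pair — Db5 → F#6 — gives the same interval.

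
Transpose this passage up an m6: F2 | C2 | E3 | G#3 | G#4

Db3 Ab2 C4 E4 E5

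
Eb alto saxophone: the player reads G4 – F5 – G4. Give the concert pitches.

Written C4 on the Eb alto saxophone sounds as Eb3, a major sixth lower; apply that shift to every note.
G4 becomes Bb3
F5 becomes Ab4
G4 becomes Bb3

Bb3 Ab4 Bb3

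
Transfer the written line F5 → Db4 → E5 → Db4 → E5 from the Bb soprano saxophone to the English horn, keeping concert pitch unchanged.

Bb5 Gb4 A5 Gb4 A5

First find concert pitch: the Bb soprano saxophone sounds a major second below written, so F5 Db4 E5 Db4 E5 sounds Eb5 Cb4 D5 Cb4 D5.
Then write for English horn: it sounds a perfect fifth below written, so the part must be a perfect fifth above concert.
Eb5 → Bb5
Cb4 → Gb4
D5 → A5
Cb4 → Gb4
D5 → A5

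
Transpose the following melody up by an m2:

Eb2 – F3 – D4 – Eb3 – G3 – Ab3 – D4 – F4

Eb2 → Fb2
F3 → Gb3
D4 → Eb4
Eb3 → Fb3
G3 → Ab3
Ab3 → Bbb3
D4 → Eb4
F4 → Gb4

Fb2 Gb3 Eb4 Fb3 Ab3 Bbb3 Eb4 Gb4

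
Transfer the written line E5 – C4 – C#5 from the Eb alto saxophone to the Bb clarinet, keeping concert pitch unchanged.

First find concert pitch: the Eb alto saxophone sounds a major sixth below written, so E5 C4 C#5 sounds G4 Eb3 E4.
Then write for Bb clarinet: it sounds a major second below written, so the part must be a major second above concert.
G4 → A4
Eb3 → F3
E4 → F#4

A4 F3 F#4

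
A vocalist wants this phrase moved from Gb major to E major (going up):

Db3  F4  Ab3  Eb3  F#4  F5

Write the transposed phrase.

From Gb up to E is an augmented sixth; apply that to each pitch.
Db3 gives B3
F4 gives D#5
Ab3 gives F#4
Eb3 gives C#4
F#4 gives D##5
F5 gives D#6

B3 D#5 F#4 C#4 D##5 D#6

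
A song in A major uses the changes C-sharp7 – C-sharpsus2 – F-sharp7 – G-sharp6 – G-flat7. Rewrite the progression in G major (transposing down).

A major down to G major is a major second; each chord root moves by that interval while the quality stays the same.
C-sharp7: root C-sharp down a major second → B, giving B7.
C-sharpsus2: root C-sharp down a major second → B, giving Bsus2.
F-sharp7: root F-sharp down a major second → E, giving E7.
G-sharp6: root G-sharp down a major second → F#, giving F#6.
G-flat7: root G-flat down a major second → Fb, giving Fb7.

B7 Bsus2 E7 F#6 Fb7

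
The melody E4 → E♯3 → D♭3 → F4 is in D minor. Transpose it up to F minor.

G4 G#3 Fb3 Ab4

From D up to F is a minor third; apply that to each pitch.
E4 to G4
E#3 to G#3
Db3 to Fb3
F4 to Ab4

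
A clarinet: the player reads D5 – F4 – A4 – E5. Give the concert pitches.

B4 D4 F#4 C#5

Written C4 on the A clarinet sounds as A3, a minor third lower; apply that shift to every note.
D5 becomes B4
F4 becomes D4
A4 becomes F#4
E5 becomes C#5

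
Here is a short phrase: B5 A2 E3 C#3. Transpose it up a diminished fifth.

B5: a fifth up reaches F, and 6 semitones makes it F6.
A diminished fifth up from A2 gives Eb3.
E3 up a diminished fifth is Bb3.
A diminished fifth up from C#3 gives G3.

F6 Eb3 Bb3 G3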